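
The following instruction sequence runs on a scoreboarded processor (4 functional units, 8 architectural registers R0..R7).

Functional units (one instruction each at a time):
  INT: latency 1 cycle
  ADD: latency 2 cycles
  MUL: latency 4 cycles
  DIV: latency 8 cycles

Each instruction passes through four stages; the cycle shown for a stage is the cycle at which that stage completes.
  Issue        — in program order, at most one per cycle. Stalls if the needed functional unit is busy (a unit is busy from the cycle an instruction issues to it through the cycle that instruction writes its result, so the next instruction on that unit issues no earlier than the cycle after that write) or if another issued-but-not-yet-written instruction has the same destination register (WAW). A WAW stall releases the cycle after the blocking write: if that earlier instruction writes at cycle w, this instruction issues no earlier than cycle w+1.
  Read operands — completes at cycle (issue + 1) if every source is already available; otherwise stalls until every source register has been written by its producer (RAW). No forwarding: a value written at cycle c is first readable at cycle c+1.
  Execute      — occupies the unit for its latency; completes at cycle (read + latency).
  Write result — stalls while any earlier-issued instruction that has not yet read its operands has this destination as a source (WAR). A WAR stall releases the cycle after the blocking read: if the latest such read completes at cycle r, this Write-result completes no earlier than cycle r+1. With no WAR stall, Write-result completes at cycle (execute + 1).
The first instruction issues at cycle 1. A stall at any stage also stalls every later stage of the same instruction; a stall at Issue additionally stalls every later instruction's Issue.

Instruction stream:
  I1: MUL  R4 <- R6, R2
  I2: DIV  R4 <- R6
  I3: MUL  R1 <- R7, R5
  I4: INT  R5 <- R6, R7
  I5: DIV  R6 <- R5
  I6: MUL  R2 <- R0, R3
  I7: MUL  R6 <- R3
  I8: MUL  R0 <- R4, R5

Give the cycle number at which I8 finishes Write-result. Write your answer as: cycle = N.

I1: IS=1 RO=2 EX=6 WR=7
I2: IS=8 RO=9 EX=17 WR=18  [WAW R4: wait I1 write@7]
I3: IS=9 RO=10 EX=14 WR=15
I4: IS=10 RO=11 EX=12 WR=13
I5: IS=19 RO=20 EX=28 WR=29  [struct: DIV busy until I2 writes@18]
I6: IS=20 RO=21 EX=25 WR=26
I7: IS=30 RO=31 EX=35 WR=36  [WAW R6: wait I5 write@29]
I8: IS=37 RO=38 EX=42 WR=43  [struct: MUL busy until I7 writes@36]

cycle = 43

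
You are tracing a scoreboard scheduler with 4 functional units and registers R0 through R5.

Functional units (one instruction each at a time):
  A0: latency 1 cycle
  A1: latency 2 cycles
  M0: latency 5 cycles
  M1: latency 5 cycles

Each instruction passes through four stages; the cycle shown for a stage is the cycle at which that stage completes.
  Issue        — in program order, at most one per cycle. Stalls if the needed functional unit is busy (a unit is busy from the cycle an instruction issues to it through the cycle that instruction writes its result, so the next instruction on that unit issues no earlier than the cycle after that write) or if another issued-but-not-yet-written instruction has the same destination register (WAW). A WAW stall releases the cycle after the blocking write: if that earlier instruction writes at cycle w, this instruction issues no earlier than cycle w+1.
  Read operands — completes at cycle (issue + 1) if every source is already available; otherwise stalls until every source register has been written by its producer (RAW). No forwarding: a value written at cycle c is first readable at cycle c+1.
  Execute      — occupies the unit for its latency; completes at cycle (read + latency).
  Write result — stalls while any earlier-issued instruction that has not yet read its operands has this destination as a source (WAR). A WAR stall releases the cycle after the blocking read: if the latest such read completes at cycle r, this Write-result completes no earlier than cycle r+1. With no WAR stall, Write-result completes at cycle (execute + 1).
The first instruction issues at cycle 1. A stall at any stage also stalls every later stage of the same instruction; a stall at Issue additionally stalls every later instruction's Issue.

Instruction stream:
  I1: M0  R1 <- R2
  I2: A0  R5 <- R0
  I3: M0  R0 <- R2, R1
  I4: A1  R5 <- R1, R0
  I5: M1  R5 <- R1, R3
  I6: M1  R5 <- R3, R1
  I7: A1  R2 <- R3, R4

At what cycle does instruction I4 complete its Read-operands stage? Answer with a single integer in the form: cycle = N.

1) issue 1, read 2, done 7, write 8
2) issue 2, read 3, done 4, write 5
3) issue 9, read 10, done 15, write 16  <struct: M0 busy until I1 writes@8>
4) issue 10, read 17, done 19, write 20  <RAW R0: wait I3 write@16>
5) issue 21, read 22, done 27, write 28  <WAW R5: wait I4 write@20>
6) issue 29, read 30, done 35, write 36  <struct: M1 busy until I5 writes@28>
7) issue 30, read 31, done 33, write 34

cycle = 17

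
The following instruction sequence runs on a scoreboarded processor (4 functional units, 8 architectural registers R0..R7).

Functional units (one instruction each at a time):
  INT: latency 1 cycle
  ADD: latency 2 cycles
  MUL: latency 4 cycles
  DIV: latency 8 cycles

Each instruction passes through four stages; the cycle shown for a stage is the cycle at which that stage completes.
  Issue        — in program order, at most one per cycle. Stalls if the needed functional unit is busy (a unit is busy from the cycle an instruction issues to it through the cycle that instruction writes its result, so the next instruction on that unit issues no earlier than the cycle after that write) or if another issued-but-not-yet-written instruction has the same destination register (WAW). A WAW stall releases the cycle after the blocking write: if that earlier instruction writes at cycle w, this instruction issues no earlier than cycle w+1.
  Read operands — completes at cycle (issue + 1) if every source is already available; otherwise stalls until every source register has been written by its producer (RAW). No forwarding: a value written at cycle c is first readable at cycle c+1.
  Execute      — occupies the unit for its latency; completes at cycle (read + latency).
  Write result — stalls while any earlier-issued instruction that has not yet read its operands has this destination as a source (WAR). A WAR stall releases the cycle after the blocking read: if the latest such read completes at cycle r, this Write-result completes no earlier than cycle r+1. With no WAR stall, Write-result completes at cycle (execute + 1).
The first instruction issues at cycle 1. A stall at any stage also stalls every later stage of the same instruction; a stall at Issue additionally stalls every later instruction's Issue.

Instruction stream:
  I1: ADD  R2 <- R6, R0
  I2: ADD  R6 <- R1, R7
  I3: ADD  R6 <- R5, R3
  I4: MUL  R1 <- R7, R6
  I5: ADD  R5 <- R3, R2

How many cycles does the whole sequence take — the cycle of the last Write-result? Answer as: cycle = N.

  I1 | 1 | 2 | 4 | 5
  I2 | 6 | 7 | 9 | 10   struct: ADD busy until I1 writes@5
  I3 | 11 | 12 | 14 | 15   struct: ADD busy until I2 writes@10
  I4 | 12 | 16 | 20 | 21   RAW R6: wait I3 write@15
  I5 | 16 | 17 | 19 | 20   struct: ADD busy until I3 writes@15

cycle = 21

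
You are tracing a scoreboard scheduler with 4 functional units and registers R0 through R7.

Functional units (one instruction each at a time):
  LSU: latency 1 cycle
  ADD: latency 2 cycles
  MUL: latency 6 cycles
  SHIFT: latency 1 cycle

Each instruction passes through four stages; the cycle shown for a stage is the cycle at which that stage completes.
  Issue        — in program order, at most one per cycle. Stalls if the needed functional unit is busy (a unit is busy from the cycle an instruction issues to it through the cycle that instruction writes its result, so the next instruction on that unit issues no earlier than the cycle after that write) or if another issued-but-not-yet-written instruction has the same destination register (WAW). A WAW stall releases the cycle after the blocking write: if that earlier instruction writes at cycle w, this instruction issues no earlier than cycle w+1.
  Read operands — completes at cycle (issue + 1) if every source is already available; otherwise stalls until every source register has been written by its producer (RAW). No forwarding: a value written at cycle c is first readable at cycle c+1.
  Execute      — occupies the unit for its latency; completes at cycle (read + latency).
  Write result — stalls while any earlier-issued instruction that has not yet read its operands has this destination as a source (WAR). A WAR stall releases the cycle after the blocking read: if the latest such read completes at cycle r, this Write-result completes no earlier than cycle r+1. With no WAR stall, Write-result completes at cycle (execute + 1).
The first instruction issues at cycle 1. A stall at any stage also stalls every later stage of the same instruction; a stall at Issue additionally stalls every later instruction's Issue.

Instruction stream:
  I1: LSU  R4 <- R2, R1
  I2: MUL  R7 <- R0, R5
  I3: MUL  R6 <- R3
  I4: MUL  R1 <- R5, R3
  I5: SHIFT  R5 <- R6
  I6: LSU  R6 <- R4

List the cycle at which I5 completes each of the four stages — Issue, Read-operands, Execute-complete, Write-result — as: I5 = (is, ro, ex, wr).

[1] issue I1 (LSU)
[2] I1 read-ops, issue I2 (MUL)
[3] I1 finished on LSU, I2 read-ops
[4] I1→R4
[9] I2 finished on MUL
[10] I2→R7
[11] issue I3 (MUL)
[12] I3 read-ops
[18] I3 finished on MUL
[19] I3→R6
[20] issue I4 (MUL)
[21] I4 read-ops, issue I5 (SHIFT)
[22] I5 read-ops, issue I6 (LSU)
[23] I5 finished on SHIFT, I6 read-ops
[24] I5→R5, I6 finished on LSU
[25] I6→R6
[27] I4 finished on MUL
[28] I4→R1

I5 = (21, 22, 23, 24)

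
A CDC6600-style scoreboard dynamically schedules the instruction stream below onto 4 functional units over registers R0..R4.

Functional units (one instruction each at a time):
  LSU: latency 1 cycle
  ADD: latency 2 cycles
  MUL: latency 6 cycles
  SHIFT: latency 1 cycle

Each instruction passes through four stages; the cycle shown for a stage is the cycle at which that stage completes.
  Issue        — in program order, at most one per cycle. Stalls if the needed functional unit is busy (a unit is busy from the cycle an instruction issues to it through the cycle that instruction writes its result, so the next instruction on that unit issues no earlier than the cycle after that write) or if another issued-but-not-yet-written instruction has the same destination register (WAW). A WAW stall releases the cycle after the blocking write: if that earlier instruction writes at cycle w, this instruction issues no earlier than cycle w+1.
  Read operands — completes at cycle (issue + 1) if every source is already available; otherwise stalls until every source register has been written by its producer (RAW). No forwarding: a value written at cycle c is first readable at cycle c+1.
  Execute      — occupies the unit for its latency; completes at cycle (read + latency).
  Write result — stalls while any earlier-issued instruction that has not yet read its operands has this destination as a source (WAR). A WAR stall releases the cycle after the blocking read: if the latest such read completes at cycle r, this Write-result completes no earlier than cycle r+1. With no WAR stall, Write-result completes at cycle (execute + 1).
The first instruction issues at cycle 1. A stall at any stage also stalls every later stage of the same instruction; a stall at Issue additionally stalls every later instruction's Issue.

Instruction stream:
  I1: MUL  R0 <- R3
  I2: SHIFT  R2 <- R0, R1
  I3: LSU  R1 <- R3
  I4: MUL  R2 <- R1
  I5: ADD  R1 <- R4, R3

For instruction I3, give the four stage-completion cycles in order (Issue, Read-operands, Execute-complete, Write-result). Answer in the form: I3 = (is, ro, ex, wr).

I3 = (3, 4, 5, 11)

t=1  I1→MUL
t=2  I1 RO · I2→SHIFT
t=3  I3→LSU
t=4  I3 RO
t=5  I3 EX
t=8  I1 EX
t=9  I1 WR R0
t=10  I2 RO
t=11  I2 EX · I3 WR R1
t=12  I2 WR R2
t=13  I4→MUL
t=14  I4 RO · I5→ADD
t=15  I5 RO
t=17  I5 EX
t=18  I5 WR R1
t=20  I4 EX
t=21  I4 WR R2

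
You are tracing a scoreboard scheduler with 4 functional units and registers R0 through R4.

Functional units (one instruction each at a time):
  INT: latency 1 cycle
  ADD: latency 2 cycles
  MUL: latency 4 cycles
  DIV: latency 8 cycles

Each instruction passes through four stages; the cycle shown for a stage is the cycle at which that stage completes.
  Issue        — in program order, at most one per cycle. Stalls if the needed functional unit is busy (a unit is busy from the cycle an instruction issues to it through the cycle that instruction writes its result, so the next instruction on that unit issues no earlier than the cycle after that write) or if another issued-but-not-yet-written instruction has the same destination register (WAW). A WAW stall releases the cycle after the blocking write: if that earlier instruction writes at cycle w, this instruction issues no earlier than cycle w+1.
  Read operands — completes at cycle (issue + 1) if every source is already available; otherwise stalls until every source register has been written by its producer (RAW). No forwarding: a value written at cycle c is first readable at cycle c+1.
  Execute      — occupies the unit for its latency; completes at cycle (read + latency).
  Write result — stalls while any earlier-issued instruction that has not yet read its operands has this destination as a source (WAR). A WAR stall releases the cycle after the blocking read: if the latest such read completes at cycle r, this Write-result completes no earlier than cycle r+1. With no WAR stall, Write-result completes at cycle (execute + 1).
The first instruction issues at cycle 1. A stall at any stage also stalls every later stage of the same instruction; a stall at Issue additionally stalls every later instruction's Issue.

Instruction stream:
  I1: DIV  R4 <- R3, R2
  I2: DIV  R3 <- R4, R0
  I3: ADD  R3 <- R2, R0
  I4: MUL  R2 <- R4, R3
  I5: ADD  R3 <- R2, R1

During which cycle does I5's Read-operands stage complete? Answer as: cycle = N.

[1] issue I1 (DIV)
[2] I1 read-ops
[10] I1 finished on DIV
[11] I1→R4
[12] issue I2 (DIV)
[13] I2 read-ops
[21] I2 finished on DIV
[22] I2→R3
[23] issue I3 (ADD)
[24] I3 read-ops; issue I4 (MUL)
[26] I3 finished on ADD
[27] I3→R3
[28] I4 read-ops; issue I5 (ADD)
[32] I4 finished on MUL
[33] I4→R2
[34] I5 read-ops
[36] I5 finished on ADD
[37] I5→R3

cycle = 34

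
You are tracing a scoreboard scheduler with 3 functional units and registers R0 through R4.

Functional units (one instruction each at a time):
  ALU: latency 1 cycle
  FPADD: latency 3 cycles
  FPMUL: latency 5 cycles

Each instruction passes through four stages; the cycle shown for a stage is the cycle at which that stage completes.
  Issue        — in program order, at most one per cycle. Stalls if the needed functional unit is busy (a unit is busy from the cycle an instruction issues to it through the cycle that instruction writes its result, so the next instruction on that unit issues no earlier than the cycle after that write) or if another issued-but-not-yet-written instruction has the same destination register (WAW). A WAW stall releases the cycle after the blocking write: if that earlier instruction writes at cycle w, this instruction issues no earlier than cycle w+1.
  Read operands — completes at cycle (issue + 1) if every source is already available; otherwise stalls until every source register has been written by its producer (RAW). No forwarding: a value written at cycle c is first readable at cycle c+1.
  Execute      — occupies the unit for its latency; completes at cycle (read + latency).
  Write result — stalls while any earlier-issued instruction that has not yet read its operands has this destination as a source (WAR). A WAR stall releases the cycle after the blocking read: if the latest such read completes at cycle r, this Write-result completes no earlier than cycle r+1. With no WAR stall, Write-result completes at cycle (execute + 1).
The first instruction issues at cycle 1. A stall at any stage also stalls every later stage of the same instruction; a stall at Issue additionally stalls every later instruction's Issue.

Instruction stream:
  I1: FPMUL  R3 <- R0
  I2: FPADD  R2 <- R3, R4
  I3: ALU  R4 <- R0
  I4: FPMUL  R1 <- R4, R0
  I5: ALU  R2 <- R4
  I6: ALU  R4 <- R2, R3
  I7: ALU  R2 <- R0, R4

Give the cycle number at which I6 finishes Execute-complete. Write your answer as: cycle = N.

t=1  I1 issues→FPMUL
t=2  I1 reads, I2 issues→FPADD
t=3  I3 issues→ALU
t=4  I3 reads
t=5  I3 exec-done
t=7  I1 exec-done
t=8  I1 writes R3
t=9  I2 reads, I4 issues→FPMUL
t=10  I3 writes R4
t=11  I4 reads
t=12  I2 exec-done
t=13  I2 writes R2
t=14  I5 issues→ALU
t=15  I5 reads
t=16  I4 exec-done, I5 exec-done
t=17  I4 writes R1, I5 writes R2
t=18  I6 issues→ALU
t=19  I6 reads
t=20  I6 exec-done
t=21  I6 writes R4
t=22  I7 issues→ALU
t=23  I7 reads
t=24  I7 exec-done
t=25  I7 writes R2

cycle = 20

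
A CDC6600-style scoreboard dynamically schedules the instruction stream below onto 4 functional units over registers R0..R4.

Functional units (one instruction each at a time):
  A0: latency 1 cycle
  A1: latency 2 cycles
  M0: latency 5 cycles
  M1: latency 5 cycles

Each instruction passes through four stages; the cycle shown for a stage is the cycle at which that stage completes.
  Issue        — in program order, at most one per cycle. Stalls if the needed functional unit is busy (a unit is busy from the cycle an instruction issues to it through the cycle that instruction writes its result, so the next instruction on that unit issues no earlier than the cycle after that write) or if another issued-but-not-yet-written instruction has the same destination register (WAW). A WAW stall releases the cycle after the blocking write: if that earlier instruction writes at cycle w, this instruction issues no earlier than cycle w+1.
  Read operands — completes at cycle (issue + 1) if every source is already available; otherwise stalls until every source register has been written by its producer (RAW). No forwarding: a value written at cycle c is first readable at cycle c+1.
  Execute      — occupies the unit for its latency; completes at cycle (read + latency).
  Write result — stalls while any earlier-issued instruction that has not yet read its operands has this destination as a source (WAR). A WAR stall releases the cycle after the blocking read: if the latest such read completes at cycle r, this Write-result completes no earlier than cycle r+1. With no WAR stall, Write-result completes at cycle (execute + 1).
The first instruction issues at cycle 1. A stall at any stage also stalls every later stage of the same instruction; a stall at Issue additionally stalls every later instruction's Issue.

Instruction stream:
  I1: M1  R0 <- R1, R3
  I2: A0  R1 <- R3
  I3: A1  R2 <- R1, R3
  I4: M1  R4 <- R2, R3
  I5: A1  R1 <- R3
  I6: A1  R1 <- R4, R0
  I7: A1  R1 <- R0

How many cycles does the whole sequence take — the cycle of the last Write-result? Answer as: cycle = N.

cycle 1: I1 issues→M1
cycle 2: I1 reads; I2 issues→A0
cycle 3: I2 reads; I3 issues→A1
cycle 4: I2 exec-done
cycle 5: I2 writes R1
cycle 6: I3 reads
cycle 7: I1 exec-done
cycle 8: I1 writes R0; I3 exec-done
cycle 9: I3 writes R2; I4 issues→M1
cycle 10: I4 reads; I5 issues→A1
cycle 11: I5 reads
cycle 13: I5 exec-done
cycle 14: I5 writes R1
cycle 15: I4 exec-done; I6 issues→A1
cycle 16: I4 writes R4
cycle 17: I6 reads
cycle 19: I6 exec-done
cycle 20: I6 writes R1
cycle 21: I7 issues→A1
cycle 22: I7 reads
cycle 24: I7 exec-done
cycle 25: I7 writes R1

cycle = 25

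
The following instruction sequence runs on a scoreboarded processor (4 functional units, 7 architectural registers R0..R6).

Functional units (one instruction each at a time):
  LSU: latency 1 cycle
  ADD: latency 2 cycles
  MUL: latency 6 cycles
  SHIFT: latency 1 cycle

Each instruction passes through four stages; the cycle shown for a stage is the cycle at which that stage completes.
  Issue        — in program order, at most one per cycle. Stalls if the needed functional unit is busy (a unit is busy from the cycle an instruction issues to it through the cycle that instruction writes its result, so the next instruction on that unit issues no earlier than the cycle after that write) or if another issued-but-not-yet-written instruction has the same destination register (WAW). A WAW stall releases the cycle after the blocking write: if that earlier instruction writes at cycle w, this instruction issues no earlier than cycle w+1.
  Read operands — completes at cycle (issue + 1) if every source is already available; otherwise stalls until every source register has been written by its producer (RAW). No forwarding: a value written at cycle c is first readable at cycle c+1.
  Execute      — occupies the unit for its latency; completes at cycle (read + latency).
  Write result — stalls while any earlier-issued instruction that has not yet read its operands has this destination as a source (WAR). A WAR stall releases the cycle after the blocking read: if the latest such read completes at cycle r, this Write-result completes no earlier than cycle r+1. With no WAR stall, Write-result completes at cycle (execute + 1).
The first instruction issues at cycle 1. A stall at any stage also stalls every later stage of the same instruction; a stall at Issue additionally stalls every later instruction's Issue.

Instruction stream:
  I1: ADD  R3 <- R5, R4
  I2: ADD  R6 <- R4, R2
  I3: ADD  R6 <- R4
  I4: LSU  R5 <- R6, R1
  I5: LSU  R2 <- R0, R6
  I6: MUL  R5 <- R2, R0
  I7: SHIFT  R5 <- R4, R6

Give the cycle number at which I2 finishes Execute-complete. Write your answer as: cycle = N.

t=1  I1 issues→ADD
t=2  I1 reads
t=4  I1 exec-done
t=5  I1 writes R3
t=6  I2 issues→ADD
t=7  I2 reads
t=9  I2 exec-done
t=10  I2 writes R6
t=11  I3 issues→ADD
t=12  I3 reads, I4 issues→LSU
t=14  I3 exec-done
t=15  I3 writes R6
t=16  I4 reads
t=17  I4 exec-done
t=18  I4 writes R5
t=19  I5 issues→LSU
t=20  I5 reads, I6 issues→MUL
t=21  I5 exec-done
t=22  I5 writes R2
t=23  I6 reads
t=29  I6 exec-done
t=30  I6 writes R5
t=31  I7 issues→SHIFT
t=32  I7 reads
t=33  I7 exec-done
t=34  I7 writes R5

cycle = 9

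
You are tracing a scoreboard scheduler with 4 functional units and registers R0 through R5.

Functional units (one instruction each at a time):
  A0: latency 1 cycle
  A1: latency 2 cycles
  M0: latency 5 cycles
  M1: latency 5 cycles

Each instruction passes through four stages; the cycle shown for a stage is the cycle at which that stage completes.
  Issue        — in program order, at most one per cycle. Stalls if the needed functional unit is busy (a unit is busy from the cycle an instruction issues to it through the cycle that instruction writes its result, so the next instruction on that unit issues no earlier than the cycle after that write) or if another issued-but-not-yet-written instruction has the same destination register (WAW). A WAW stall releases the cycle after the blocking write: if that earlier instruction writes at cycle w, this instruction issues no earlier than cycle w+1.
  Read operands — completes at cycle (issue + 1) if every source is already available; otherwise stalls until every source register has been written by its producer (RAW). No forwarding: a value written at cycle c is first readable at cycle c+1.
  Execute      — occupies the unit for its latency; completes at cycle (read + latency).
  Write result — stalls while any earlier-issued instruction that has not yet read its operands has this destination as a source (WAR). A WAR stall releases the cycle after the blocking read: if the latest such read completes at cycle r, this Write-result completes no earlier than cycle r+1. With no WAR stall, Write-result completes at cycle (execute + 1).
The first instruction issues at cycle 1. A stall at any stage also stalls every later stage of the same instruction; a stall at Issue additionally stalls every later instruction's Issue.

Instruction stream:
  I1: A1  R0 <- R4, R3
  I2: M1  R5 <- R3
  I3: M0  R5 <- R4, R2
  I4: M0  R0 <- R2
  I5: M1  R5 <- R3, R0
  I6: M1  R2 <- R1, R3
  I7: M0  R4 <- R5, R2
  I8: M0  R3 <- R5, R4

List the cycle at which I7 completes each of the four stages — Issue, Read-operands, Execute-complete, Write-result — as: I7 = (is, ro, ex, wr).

[1] I1→A1
[2] I1 RO, I2→M1
[3] I2 RO
[4] I1 EX
[5] I1 WR R0
[8] I2 EX
[9] I2 WR R5
[10] I3→M0
[11] I3 RO
[16] I3 EX
[17] I3 WR R5
[18] I4→M0
[19] I4 RO, I5→M1
[24] I4 EX
[25] I4 WR R0
[26] I5 RO
[31] I5 EX
[32] I5 WR R5
[33] I6→M1
[34] I6 RO, I7→M0
[39] I6 EX
[40] I6 WR R2
[41] I7 RO
[46] I7 EX
[47] I7 WR R4
[48] I8→M0
[49] I8 RO
[54] I8 EX
[55] I8 WR R3

I7 = (34, 41, 46, 47)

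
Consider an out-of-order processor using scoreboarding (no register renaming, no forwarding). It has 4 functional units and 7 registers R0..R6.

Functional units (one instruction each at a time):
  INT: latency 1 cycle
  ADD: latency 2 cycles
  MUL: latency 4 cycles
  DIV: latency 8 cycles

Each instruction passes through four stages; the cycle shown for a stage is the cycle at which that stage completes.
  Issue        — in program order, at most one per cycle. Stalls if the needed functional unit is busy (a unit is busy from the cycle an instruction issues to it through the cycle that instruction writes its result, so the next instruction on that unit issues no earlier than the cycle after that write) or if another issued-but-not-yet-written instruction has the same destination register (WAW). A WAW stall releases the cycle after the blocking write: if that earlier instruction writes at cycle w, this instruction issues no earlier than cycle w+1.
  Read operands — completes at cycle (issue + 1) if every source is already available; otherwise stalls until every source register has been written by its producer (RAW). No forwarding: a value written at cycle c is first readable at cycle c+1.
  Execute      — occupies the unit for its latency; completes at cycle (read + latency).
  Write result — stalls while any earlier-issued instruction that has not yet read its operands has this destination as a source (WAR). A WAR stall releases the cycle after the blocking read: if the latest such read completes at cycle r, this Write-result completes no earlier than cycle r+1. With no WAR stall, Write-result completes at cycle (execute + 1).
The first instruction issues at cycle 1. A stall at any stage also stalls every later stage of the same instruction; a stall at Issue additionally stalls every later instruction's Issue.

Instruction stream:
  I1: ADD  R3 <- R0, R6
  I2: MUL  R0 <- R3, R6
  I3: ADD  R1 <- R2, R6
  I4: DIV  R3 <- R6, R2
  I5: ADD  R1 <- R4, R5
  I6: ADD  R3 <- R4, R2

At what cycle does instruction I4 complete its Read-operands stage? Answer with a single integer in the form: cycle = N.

cycle = 8

[1] I1 dispatched to ADD
[2] I1 operands ready; I2 dispatched to MUL
[4] I1 complete
[5] R3←I1
[6] I2 operands ready; I3 dispatched to ADD
[7] I3 operands ready; I4 dispatched to DIV
[8] I4 operands ready
[9] I3 complete
[10] I2 complete; R1←I3
[11] R0←I2; I5 dispatched to ADD
[12] I5 operands ready
[14] I5 complete
[15] R1←I5
[16] I4 complete
[17] R3←I4
[18] I6 dispatched to ADD
[19] I6 operands ready
[21] I6 complete
[22] R3←I6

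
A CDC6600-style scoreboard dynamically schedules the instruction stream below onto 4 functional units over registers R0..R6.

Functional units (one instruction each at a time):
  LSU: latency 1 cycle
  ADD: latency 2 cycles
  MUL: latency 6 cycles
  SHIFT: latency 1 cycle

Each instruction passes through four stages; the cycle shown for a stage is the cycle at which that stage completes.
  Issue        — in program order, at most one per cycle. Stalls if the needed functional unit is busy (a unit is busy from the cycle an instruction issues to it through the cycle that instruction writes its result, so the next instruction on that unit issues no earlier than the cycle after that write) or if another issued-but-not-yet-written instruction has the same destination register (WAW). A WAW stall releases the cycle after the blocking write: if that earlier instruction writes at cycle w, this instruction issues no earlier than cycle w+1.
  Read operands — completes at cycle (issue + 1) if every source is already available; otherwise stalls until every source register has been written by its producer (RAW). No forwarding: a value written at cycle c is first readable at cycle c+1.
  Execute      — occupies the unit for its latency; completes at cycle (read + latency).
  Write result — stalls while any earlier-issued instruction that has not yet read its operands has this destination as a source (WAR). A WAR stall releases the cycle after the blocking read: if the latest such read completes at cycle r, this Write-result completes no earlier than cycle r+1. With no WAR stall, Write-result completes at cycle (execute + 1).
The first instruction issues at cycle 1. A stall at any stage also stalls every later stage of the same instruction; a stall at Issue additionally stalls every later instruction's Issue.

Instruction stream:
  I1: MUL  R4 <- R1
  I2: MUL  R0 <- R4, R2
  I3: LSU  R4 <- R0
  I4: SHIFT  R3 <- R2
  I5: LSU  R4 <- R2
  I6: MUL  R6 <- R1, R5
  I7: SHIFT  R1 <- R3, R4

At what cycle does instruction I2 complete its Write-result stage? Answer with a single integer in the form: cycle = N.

c1: I1 dispatched to MUL
c2: I1 operands ready
c8: I1 complete
c9: R4←I1
c10: I2 dispatched to MUL
c11: I2 operands ready · I3 dispatched to LSU
c12: I4 dispatched to SHIFT
c13: I4 operands ready
c14: I4 complete
c15: R3←I4
c17: I2 complete
c18: R0←I2
c19: I3 operands ready
c20: I3 complete
c21: R4←I3
c22: I5 dispatched to LSU
c23: I5 operands ready · I6 dispatched to MUL
c24: I5 complete · I6 operands ready · I7 dispatched to SHIFT
c25: R4←I5
c26: I7 operands ready
c27: I7 complete
c28: R1←I7
c30: I6 complete
c31: R6←I6

cycle = 18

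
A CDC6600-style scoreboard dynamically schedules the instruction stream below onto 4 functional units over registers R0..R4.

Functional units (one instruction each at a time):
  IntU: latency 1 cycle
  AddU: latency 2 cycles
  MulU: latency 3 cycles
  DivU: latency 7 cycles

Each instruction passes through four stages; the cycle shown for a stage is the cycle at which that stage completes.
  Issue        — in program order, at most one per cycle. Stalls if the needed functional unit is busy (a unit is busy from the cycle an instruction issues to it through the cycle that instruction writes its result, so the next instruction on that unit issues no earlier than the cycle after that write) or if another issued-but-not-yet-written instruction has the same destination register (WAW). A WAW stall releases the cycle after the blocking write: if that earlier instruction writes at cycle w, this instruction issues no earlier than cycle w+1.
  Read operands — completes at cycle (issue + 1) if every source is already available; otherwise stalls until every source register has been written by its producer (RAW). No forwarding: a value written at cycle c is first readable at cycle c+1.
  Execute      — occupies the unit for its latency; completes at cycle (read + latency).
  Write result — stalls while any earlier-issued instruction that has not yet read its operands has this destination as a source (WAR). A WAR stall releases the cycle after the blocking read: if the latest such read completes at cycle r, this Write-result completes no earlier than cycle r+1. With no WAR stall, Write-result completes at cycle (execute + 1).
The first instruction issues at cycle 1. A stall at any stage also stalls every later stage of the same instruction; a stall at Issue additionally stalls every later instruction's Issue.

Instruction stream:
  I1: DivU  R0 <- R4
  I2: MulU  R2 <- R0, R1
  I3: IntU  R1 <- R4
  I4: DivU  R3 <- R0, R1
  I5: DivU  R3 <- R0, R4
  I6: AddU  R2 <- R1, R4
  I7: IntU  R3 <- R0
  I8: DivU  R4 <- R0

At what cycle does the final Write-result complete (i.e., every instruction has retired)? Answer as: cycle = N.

[I1] 1/2/9/10
[I2] 2/11/14/15  (RAW R0: wait I1 write@10)
[I3] 3/4/5/12  (WAR R1: wait I2 read@11)
[I4] 11/13/20/21  (struct: DivU busy until I1 writes@10; RAW R1: wait I3 write@12)
[I5] 22/23/30/31  (struct: DivU busy until I4 writes@21)
[I6] 23/24/26/27
[I7] 32/33/34/35  (WAW R3: wait I5 write@31)
[I8] 33/34/41/42

cycle = 42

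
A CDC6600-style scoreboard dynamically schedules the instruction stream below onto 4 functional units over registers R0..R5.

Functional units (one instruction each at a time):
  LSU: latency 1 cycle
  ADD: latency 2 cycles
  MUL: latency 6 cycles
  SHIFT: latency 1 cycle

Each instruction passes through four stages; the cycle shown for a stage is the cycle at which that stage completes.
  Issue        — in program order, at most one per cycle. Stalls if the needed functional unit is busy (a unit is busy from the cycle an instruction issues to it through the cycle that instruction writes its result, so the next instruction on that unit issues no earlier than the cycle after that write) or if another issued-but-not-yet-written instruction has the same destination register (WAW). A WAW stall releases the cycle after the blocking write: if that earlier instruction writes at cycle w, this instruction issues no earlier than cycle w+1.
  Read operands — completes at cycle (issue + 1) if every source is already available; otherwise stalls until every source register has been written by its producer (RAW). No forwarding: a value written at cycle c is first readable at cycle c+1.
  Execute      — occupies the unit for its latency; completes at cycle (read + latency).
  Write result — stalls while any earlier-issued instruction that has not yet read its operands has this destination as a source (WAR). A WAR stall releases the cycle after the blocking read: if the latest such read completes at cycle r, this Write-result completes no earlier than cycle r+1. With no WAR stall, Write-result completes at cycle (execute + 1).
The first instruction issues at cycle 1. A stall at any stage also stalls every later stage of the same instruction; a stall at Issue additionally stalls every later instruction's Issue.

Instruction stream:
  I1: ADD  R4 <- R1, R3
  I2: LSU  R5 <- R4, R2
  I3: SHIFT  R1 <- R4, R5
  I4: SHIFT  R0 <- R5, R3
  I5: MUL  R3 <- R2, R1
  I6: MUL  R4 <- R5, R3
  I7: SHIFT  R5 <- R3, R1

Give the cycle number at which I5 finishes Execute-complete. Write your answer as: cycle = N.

cycle = 20

I1 -> (1, 2, 4, 5)
I2 -> (2, 6, 7, 8)  // RAW R4: wait I1 write@5
I3 -> (3, 9, 10, 11)  // RAW R5: wait I2 write@8
I4 -> (12, 13, 14, 15)  // struct: SHIFT busy until I3 writes@11
I5 -> (13, 14, 20, 21)
I6 -> (22, 23, 29, 30)  // struct: MUL busy until I5 writes@21
I7 -> (23, 24, 25, 26)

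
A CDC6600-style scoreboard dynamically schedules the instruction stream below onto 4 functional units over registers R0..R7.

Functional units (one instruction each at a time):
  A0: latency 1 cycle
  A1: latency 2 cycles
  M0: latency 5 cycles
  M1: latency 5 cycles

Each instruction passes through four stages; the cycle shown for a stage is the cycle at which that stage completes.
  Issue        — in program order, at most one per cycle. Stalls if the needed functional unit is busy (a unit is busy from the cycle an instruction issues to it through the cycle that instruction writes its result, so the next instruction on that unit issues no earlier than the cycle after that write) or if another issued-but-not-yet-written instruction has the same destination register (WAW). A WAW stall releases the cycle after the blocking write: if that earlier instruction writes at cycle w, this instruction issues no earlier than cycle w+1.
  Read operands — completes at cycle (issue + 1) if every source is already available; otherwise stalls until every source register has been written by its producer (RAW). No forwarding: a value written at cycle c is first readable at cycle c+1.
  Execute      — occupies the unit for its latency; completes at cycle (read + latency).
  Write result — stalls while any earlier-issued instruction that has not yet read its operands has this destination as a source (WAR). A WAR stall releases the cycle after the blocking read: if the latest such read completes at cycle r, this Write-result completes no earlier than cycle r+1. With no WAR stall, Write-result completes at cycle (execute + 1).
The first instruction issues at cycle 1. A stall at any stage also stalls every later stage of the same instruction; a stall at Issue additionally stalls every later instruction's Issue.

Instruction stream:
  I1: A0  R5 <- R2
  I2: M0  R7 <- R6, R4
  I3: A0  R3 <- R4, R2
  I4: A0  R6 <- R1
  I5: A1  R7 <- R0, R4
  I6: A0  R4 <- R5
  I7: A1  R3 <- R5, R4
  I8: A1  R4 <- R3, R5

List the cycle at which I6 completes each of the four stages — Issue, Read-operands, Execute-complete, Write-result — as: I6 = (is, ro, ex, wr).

I6 = (13, 14, 15, 16)

I1: IS=1 RO=2 EX=3 WR=4
I2: IS=2 RO=3 EX=8 WR=9
I3: IS=5 RO=6 EX=7 WR=8  [struct: A0 busy until I1 writes@4]
I4: IS=9 RO=10 EX=11 WR=12  [struct: A0 busy until I3 writes@8]
I5: IS=10 RO=11 EX=13 WR=14
I6: IS=13 RO=14 EX=15 WR=16  [struct: A0 busy until I4 writes@12]
I7: IS=15 RO=17 EX=19 WR=20  [struct: A1 busy until I5 writes@14; RAW R4: wait I6 write@16]
I8: IS=21 RO=22 EX=24 WR=25  [struct: A1 busy until I7 writes@20]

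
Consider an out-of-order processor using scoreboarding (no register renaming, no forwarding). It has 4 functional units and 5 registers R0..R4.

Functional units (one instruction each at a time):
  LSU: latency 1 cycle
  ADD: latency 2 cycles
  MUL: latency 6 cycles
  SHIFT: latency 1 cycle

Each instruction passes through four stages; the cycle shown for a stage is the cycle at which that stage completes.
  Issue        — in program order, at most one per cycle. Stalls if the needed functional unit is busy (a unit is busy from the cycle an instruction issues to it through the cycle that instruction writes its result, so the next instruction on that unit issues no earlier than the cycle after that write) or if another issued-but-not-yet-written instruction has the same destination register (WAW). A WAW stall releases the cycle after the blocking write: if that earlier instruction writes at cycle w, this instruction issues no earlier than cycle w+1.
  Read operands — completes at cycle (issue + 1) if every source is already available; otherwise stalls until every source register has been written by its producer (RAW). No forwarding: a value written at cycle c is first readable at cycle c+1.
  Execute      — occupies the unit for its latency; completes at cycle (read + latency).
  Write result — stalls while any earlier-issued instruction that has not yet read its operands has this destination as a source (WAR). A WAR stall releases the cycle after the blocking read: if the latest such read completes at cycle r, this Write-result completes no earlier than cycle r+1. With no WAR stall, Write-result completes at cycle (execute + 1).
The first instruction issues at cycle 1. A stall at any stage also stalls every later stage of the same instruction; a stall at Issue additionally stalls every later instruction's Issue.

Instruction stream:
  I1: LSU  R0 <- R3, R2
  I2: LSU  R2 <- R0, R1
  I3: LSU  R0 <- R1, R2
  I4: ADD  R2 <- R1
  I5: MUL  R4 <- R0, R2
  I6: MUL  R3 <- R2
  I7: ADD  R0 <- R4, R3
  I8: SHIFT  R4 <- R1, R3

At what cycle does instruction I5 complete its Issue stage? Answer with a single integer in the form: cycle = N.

cycle 1: I1 issues→LSU
cycle 2: I1 reads
cycle 3: I1 exec-done
cycle 4: I1 writes R0
cycle 5: I2 issues→LSU
cycle 6: I2 reads
cycle 7: I2 exec-done
cycle 8: I2 writes R2
cycle 9: I3 issues→LSU
cycle 10: I3 reads | I4 issues→ADD
cycle 11: I3 exec-done | I4 reads | I5 issues→MUL
cycle 12: I3 writes R0
cycle 13: I4 exec-done
cycle 14: I4 writes R2
cycle 15: I5 reads
cycle 21: I5 exec-done
cycle 22: I5 writes R4
cycle 23: I6 issues→MUL
cycle 24: I6 reads | I7 issues→ADD
cycle 25: I8 issues→SHIFT
cycle 30: I6 exec-done
cycle 31: I6 writes R3
cycle 32: I7 reads | I8 reads
cycle 33: I8 exec-done
cycle 34: I7 exec-done | I8 writes R4
cycle 35: I7 writes R0

cycle = 11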